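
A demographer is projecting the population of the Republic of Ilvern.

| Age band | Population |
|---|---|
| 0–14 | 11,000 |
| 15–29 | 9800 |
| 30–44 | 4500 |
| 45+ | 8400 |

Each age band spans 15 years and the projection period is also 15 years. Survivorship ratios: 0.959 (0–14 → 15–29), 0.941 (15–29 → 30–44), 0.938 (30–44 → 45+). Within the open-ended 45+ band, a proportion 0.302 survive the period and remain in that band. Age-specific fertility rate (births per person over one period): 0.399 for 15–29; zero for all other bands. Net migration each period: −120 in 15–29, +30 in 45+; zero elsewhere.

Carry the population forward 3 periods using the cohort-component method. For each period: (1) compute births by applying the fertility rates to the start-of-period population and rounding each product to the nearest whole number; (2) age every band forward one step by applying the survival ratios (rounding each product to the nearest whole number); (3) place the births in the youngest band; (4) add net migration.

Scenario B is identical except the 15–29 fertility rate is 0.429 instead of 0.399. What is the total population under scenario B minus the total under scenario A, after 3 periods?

Period 1.
Births: 9800 × 0.399 = 3910
15–29: 11000 × 0.959 = 10549
30–44: 9800 × 0.941 = 9222
45+: 4500 × 0.938 + 8400 × 0.302 = 4221 + 2537 = 6758
Net migration: 15–29 − 120 → 10429; 45+ + 30 → 6788
Population now: 0–14=3910, 15–29=10429, 30–44=9222, 45+=6788
Period 2.
Births: 10429 × 0.399 = 4161
15–29: 3910 × 0.959 = 3750
30–44: 10429 × 0.941 = 9814
45+: 9222 × 0.938 + 6788 × 0.302 = 8650 + 2050 = 10700
Net migration: 15–29 − 120 → 3630; 45+ + 30 → 10730
Population now: 0–14=4161, 15–29=3630, 30–44=9814, 45+=10730
Period 3.
Births: 3630 × 0.399 = 1448
15–29: 4161 × 0.959 = 3990
30–44: 3630 × 0.941 = 3416
45+: 9814 × 0.938 + 10730 × 0.302 = 9206 + 3240 = 12446
Net migration: 15–29 − 120 → 3870; 45+ + 30 → 12476
Population now: 0–14=1448, 15–29=3870, 30–44=3416, 45+=12476
Scenario A total after 3 periods: 21210
Scenario B projection —
Period 1.
Births: 9800 × 0.429 = 4204
15–29: 11000 × 0.959 = 10549
30–44: 9800 × 0.941 = 9222
45+: 4500 × 0.938 + 8400 × 0.302 = 4221 + 2537 = 6758
Net migration: 15–29 − 120 → 10429; 45+ + 30 → 6788
Population now: 0–14=4204, 15–29=10429, 30–44=9222, 45+=6788
Period 2.
Births: 10429 × 0.429 = 4474
15–29: 4204 × 0.959 = 4032
30–44: 10429 × 0.941 = 9814
45+: 9222 × 0.938 + 6788 × 0.302 = 8650 + 2050 = 10700
Net migration: 15–29 − 120 → 3912; 45+ + 30 → 10730
Population now: 0–14=4474, 15–29=3912, 30–44=9814, 45+=10730
Period 3.
Births: 3912 × 0.429 = 1678
15–29: 4474 × 0.959 = 4291
30–44: 3912 × 0.941 = 3681
45+: 9814 × 0.938 + 10730 × 0.302 = 9206 + 3240 = 12446
Net migration: 15–29 − 120 → 4171; 45+ + 30 → 12476
Population now: 0–14=1678, 15–29=4171, 30–44=3681, 45+=12476
Scenario B total after 3 periods: 22006
Difference B − A = 22006 − 21210 = 796

796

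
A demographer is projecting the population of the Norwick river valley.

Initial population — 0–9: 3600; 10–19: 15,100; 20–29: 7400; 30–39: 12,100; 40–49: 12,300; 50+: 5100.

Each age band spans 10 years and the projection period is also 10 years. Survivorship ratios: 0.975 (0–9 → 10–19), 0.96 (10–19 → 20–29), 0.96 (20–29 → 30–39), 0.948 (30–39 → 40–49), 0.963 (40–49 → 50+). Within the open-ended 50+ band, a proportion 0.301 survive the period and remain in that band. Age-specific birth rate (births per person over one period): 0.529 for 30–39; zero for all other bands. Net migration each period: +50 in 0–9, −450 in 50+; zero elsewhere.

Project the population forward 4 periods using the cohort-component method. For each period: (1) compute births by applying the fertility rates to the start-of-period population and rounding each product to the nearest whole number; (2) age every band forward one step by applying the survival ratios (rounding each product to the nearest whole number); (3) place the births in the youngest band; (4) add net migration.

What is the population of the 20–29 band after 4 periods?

3564

After projecting period 1:
Births: 12100 * 0.529 = 6401
10–19: 3600 * 0.975 = 3510
20–29: 15100 * 0.96 = 14496
30–39: 7400 * 0.96 = 7104
40–49: 12100 * 0.948 = 11471
50+: 12300 * 0.963 + 5100 * 0.301 = 11845 + 1535 = 13380
Net migration: 0–9 + 50 → 6451; 50+ − 450 → 12930
Population now: 0–9=6451, 10–19=3510, 20–29=14496, 30–39=7104, 40–49=11471, 50+=12930
After projecting period 2:
Births: 7104 * 0.529 = 3758
10–19: 6451 * 0.975 = 6290
20–29: 3510 * 0.96 = 3370
30–39: 14496 * 0.96 = 13916
40–49: 7104 * 0.948 = 6735
50+: 11471 * 0.963 + 12930 * 0.301 = 11047 + 3892 = 14939
Net migration: 0–9 + 50 → 3808; 50+ − 450 → 14489
Population now: 0–9=3808, 10–19=6290, 20–29=3370, 30–39=13916, 40–49=6735, 50+=14489
After projecting period 3:
Births: 13916 * 0.529 = 7362
10–19: 3808 * 0.975 = 3713
20–29: 6290 * 0.96 = 6038
30–39: 3370 * 0.96 = 3235
40–49: 13916 * 0.948 = 13192
50+: 6735 * 0.963 + 14489 * 0.301 = 6486 + 4361 = 10847
Net migration: 0–9 + 50 → 7412; 50+ − 450 → 10397
Population now: 0–9=7412, 10–19=3713, 20–29=6038, 30–39=3235, 40–49=13192, 50+=10397
After projecting period 4:
Births: 3235 * 0.529 = 1711
10–19: 7412 * 0.975 = 7227
20–29: 3713 * 0.96 = 3564
30–39: 6038 * 0.96 = 5796
40–49: 3235 * 0.948 = 3067
50+: 13192 * 0.963 + 10397 * 0.301 = 12704 + 3129 = 15833
Net migration: 0–9 + 50 → 1761; 50+ − 450 → 15383
Population now: 0–9=1761, 10–19=7227, 20–29=3564, 30–39=5796, 40–49=3067, 50+=15383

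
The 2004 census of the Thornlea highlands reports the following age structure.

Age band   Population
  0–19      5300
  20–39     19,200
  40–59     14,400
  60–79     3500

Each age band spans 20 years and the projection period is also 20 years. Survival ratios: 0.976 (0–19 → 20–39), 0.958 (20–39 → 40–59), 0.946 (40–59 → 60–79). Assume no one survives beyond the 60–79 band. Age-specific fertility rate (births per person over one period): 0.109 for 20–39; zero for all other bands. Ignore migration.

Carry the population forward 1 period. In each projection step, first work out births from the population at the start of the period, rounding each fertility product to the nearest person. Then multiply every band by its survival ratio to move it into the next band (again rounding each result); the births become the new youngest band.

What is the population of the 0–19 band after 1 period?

2093

Period 1.
Births: 19200 * 0.109 = 2093
20–39: 5300 * 0.976 = 5173
40–59: 19200 * 0.958 = 18394
60–79: 14400 * 0.946 = 13622
Giving 2093 / 5173 / 18394 / 13622.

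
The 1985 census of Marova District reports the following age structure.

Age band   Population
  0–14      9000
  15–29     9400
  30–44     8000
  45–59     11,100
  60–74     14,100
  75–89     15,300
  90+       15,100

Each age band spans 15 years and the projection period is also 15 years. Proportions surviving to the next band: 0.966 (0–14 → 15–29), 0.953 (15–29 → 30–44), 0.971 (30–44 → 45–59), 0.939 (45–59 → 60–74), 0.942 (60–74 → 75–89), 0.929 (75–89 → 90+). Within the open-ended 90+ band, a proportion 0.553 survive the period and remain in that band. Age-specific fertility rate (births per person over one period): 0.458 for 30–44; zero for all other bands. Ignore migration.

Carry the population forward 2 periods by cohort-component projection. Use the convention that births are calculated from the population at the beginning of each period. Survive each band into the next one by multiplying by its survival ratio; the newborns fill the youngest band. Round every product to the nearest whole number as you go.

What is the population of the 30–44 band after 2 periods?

[period 1]
Births: 8000 × 0.458 = 3664
15–29: 9000 × 0.966 = 8694
30–44: 9400 × 0.953 = 8958
45–59: 8000 × 0.971 = 7768
60–74: 11100 × 0.939 = 10423
75–89: 14100 × 0.942 = 13282
90+: 15300 × 0.929 + 15100 × 0.553 = 14214 + 8350 = 22564
End of period: [3664, 8694, 8958, 7768, 10423, 13282, 22564]
[period 2]
Births: 8958 × 0.458 = 4103
15–29: 3664 × 0.966 = 3539
30–44: 8694 × 0.953 = 8285
45–59: 8958 × 0.971 = 8698
60–74: 7768 × 0.939 = 7294
75–89: 10423 × 0.942 = 9818
90+: 13282 × 0.929 + 22564 × 0.553 = 12339 + 12478 = 24817
End of period: [4103, 3539, 8285, 8698, 7294, 9818, 24817]

8285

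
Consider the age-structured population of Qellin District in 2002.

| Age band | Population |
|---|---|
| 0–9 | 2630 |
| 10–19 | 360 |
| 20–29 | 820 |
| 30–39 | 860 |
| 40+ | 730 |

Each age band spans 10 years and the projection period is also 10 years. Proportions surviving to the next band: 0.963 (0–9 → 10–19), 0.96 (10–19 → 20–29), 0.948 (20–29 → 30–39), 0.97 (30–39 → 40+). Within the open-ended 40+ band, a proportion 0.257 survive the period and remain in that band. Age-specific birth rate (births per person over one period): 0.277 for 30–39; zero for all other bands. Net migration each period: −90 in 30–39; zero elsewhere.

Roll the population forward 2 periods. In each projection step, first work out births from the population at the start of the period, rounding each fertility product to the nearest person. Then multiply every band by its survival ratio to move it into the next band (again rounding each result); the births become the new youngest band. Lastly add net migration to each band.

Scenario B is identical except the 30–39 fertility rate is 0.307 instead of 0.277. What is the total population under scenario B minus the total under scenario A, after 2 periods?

46

[period 1]
Births: 860 × 0.277 = 238
10–19: 2630 × 0.963 = 2533
20–29: 360 × 0.96 = 346
30–39: 820 × 0.948 = 777
40+: 860 × 0.97 + 730 × 0.257 = 834 + 188 = 1022
Net migration: 30–39 − 90 → 687
End of period: [238, 2533, 346, 687, 1022]
[period 2]
Births: 687 × 0.277 = 190
10–19: 238 × 0.963 = 229
20–29: 2533 × 0.96 = 2432
30–39: 346 × 0.948 = 328
40+: 687 × 0.97 + 1022 × 0.257 = 666 + 263 = 929
Net migration: 30–39 − 90 → 238
End of period: [190, 229, 2432, 238, 929]
Scenario A total after 2 periods: 4018
Scenario B projection —
[period 1]
Births: 860 × 0.307 = 264
10–19: 2630 × 0.963 = 2533
20–29: 360 × 0.96 = 346
30–39: 820 × 0.948 = 777
40+: 860 × 0.97 + 730 × 0.257 = 834 + 188 = 1022
Net migration: 30–39 − 90 → 687
End of period: [264, 2533, 346, 687, 1022]
[period 2]
Births: 687 × 0.307 = 211
10–19: 264 × 0.963 = 254
20–29: 2533 × 0.96 = 2432
30–39: 346 × 0.948 = 328
40+: 687 × 0.97 + 1022 × 0.257 = 666 + 263 = 929
Net migration: 30–39 − 90 → 238
End of period: [211, 254, 2432, 238, 929]
Scenario B total after 2 periods: 4064
Difference B − A = 4064 − 4018 = 46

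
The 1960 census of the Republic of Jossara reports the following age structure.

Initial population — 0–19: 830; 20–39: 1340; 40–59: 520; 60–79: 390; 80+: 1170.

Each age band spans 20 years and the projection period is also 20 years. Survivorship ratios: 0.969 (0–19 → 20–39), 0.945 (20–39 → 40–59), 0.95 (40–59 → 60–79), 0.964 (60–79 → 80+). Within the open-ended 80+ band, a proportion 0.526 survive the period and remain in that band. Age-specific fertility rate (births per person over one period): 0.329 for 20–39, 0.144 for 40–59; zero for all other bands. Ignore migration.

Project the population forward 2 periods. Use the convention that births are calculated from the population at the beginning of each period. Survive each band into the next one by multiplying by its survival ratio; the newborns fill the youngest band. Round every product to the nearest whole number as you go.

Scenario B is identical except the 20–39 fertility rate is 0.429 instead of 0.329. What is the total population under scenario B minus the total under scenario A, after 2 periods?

Period 1.
Births: 1340 × 0.329 = 441, 520 × 0.144 = 75 — total 516
20–39: 830 × 0.969 = 804
40–59: 1340 × 0.945 = 1266
60–79: 520 × 0.95 = 494
80+: 390 × 0.964 + 1170 × 0.526 = 376 + 615 = 991
Giving 516 / 804 / 1266 / 494 / 991.
Period 2.
Births: 804 × 0.329 = 265, 1266 × 0.144 = 182 — total 447
20–39: 516 × 0.969 = 500
40–59: 804 × 0.945 = 760
60–79: 1266 × 0.95 = 1203
80+: 494 × 0.964 + 991 × 0.526 = 476 + 521 = 997
Giving 447 / 500 / 760 / 1203 / 997.
Scenario A total after 2 periods: 3907
Scenario B projection —
Period 1.
Births: 1340 × 0.429 = 575, 520 × 0.144 = 75 — total 650
20–39: 830 × 0.969 = 804
40–59: 1340 × 0.945 = 1266
60–79: 520 × 0.95 = 494
80+: 390 × 0.964 + 1170 × 0.526 = 376 + 615 = 991
Giving 650 / 804 / 1266 / 494 / 991.
Period 2.
Births: 804 × 0.429 = 345, 1266 × 0.144 = 182 — total 527
20–39: 650 × 0.969 = 630
40–59: 804 × 0.945 = 760
60–79: 1266 × 0.95 = 1203
80+: 494 × 0.964 + 991 × 0.526 = 476 + 521 = 997
Giving 527 / 630 / 760 / 1203 / 997.
Scenario B total after 2 periods: 4117
Difference B − A = 4117 − 3907 = 210

210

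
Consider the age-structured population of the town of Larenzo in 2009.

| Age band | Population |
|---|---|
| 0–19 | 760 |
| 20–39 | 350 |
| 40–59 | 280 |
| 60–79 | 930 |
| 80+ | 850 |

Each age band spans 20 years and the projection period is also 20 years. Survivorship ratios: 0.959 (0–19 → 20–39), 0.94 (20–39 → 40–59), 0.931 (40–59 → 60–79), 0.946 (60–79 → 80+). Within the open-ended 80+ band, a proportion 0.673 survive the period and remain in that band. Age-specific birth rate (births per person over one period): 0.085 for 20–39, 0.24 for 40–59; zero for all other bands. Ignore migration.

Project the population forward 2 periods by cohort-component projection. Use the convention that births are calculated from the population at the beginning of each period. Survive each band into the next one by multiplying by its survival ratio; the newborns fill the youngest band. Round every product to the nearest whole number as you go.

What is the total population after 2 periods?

Let group 1 be 0–19 through group 5 = 80+.
Period 1.
Births: 350 * 0.085 = 30  |  280 * 0.24 = 67 → total 97
Group 2: 760 * 0.959 = 729
Group 3: 350 * 0.94 = 329
Group 4: 280 * 0.931 = 261
Group 5: 930 * 0.946 + 850 * 0.673 = 880 + 572 = 1452
→ [97, 729, 329, 261, 1452]
Period 2.
Births: 729 * 0.085 = 62  |  329 * 0.24 = 79 → total 141
Group 2: 97 * 0.959 = 93
Group 3: 729 * 0.94 = 685
Group 4: 329 * 0.931 = 306
Group 5: 261 * 0.946 + 1452 * 0.673 = 247 + 977 = 1224
→ [141, 93, 685, 306, 1224]
Total after period 2: 141 + 93 + 685 + 306 + 1224 = 2449

2449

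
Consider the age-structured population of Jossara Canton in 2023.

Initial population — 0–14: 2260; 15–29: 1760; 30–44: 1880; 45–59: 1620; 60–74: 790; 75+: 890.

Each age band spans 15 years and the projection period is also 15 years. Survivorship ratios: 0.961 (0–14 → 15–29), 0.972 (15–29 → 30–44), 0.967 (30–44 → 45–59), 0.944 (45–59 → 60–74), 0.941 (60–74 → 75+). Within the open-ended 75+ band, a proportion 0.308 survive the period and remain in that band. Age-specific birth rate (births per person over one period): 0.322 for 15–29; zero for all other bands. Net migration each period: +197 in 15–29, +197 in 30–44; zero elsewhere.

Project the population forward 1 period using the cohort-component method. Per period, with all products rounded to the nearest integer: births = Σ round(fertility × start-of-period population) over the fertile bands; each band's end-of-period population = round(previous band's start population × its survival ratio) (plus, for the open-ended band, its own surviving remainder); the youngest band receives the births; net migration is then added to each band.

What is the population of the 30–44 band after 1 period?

Let group 1 be 0–14 through group 6 = 75+.
Period 1.
Births: 1760 × 0.322 = 567
Group 2: 2260 × 0.961 = 2172
Group 3: 1760 × 0.972 = 1711
Group 4: 1880 × 0.967 = 1818
Group 5: 1620 × 0.944 = 1529
Group 6: 790 × 0.941 + 890 × 0.308 = 743 + 274 = 1017
Net migration: Group 2 + 197 → 2369; Group 3 + 197 → 1908
Population now: 0–14=567, 15–29=2369, 30–44=1908, 45–59=1818, 60–74=1529, 75+=1017

1908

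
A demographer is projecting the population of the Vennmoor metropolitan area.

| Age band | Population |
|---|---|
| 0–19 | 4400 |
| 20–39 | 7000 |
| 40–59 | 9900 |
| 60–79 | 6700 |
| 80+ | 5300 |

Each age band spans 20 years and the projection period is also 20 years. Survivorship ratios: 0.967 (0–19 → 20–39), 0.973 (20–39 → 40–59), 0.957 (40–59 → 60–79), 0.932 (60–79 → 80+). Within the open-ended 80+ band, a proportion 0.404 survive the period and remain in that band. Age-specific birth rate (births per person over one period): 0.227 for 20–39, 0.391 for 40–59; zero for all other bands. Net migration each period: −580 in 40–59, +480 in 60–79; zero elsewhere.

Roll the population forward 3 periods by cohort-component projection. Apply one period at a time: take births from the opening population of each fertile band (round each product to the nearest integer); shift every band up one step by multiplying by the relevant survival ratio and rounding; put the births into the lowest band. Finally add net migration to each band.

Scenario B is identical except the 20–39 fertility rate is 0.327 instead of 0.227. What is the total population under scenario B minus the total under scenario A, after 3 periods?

1819

After projecting period 1:
Births: 7000 × 0.227 = 1589  |  9900 × 0.391 = 3871 — total 5460
20–39: 4400 × 0.967 = 4255
40–59: 7000 × 0.973 = 6811
60–79: 9900 × 0.957 = 9474
80+: 6700 × 0.932 + 5300 × 0.404 = 6244 + 2141 = 8385
Net migration: 40–59 − 580 → 6231; 60–79 + 480 → 9954
End of period: [5460, 4255, 6231, 9954, 8385]
After projecting period 2:
Births: 4255 × 0.227 = 966  |  6231 × 0.391 = 2436 — total 3402
20–39: 5460 × 0.967 = 5280
40–59: 4255 × 0.973 = 4140
60–79: 6231 × 0.957 = 5963
80+: 9954 × 0.932 + 8385 × 0.404 = 9277 + 3388 = 12665
Net migration: 40–59 − 580 → 3560; 60–79 + 480 → 6443
End of period: [3402, 5280, 3560, 6443, 12665]
After projecting period 3:
Births: 5280 × 0.227 = 1199  |  3560 × 0.391 = 1392 — total 2591
20–39: 3402 × 0.967 = 3290
40–59: 5280 × 0.973 = 5137
60–79: 3560 × 0.957 = 3407
80+: 6443 × 0.932 + 12665 × 0.404 = 6005 + 5117 = 11122
Net migration: 40–59 − 580 → 4557; 60–79 + 480 → 3887
End of period: [2591, 3290, 4557, 3887, 11122]
Scenario A total after 3 periods: 25447
Scenario B projection —
After projecting period 1:
Births: 7000 × 0.327 = 2289  |  9900 × 0.391 = 3871 — total 6160
20–39: 4400 × 0.967 = 4255
40–59: 7000 × 0.973 = 6811
60–79: 9900 × 0.957 = 9474
80+: 6700 × 0.932 + 5300 × 0.404 = 6244 + 2141 = 8385
Net migration: 40–59 − 580 → 6231; 60–79 + 480 → 9954
End of period: [6160, 4255, 6231, 9954, 8385]
After projecting period 2:
Births: 4255 × 0.327 = 1391  |  6231 × 0.391 = 2436 — total 3827
20–39: 6160 × 0.967 = 5957
40–59: 4255 × 0.973 = 4140
60–79: 6231 × 0.957 = 5963
80+: 9954 × 0.932 + 8385 × 0.404 = 9277 + 3388 = 12665
Net migration: 40–59 − 580 → 3560; 60–79 + 480 → 6443
End of period: [3827, 5957, 3560, 6443, 12665]
After projecting period 3:
Births: 5957 × 0.327 = 1948  |  3560 × 0.391 = 1392 — total 3340
20–39: 3827 × 0.967 = 3701
40–59: 5957 × 0.973 = 5796
60–79: 3560 × 0.957 = 3407
80+: 6443 × 0.932 + 12665 × 0.404 = 6005 + 5117 = 11122
Net migration: 40–59 − 580 → 5216; 60–79 + 480 → 3887
End of period: [3340, 3701, 5216, 3887, 11122]
Scenario B total after 3 periods: 27266
Difference B − A = 27266 − 25447 = 1819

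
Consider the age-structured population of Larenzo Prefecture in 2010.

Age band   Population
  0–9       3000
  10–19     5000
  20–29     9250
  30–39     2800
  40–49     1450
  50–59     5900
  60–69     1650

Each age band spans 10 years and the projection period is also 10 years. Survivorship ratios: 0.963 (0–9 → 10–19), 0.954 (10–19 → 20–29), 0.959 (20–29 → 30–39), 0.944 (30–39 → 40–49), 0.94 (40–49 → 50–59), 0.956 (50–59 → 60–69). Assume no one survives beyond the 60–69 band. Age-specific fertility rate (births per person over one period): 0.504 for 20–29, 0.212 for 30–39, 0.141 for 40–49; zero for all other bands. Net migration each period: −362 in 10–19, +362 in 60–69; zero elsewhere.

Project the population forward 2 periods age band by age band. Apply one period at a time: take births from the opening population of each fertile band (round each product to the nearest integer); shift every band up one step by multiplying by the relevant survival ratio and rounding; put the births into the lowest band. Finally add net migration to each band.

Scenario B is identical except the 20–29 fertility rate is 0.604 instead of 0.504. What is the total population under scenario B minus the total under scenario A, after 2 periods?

(Bands numbered youngest = 1 to oldest = 7.)
— Period 1 —
Births: 9250 × 0.504 = 4662  |  2800 × 0.212 = 594  |  1450 × 0.141 = 204 → total 5460
Band 2: 3000 × 0.963 = 2889
Band 3: 5000 × 0.954 = 4770
Band 4: 9250 × 0.959 = 8871
Band 5: 2800 × 0.944 = 2643
Band 6: 1450 × 0.94 = 1363
Band 7: 5900 × 0.956 = 5640
Net migration: Band 2 − 362 → 2527; Band 7 + 362 → 6002
→ [5460, 2527, 4770, 8871, 2643, 1363, 6002]
— Period 2 —
Births: 4770 × 0.504 = 2404  |  8871 × 0.212 = 1881  |  2643 × 0.141 = 373 → total 4658
Band 2: 5460 × 0.963 = 5258
Band 3: 2527 × 0.954 = 2411
Band 4: 4770 × 0.959 = 4574
Band 5: 8871 × 0.944 = 8374
Band 6: 2643 × 0.94 = 2484
Band 7: 1363 × 0.956 = 1303
Net migration: Band 2 − 362 → 4896; Band 7 + 362 → 1665
→ [4658, 4896, 2411, 4574, 8374, 2484, 1665]
Scenario A total after 2 periods: 29062
Scenario B projection —
— Period 1 —
Births: 9250 × 0.604 = 5587  |  2800 × 0.212 = 594  |  1450 × 0.141 = 204 → total 6385
Band 2: 3000 × 0.963 = 2889
Band 3: 5000 × 0.954 = 4770
Band 4: 9250 × 0.959 = 8871
Band 5: 2800 × 0.944 = 2643
Band 6: 1450 × 0.94 = 1363
Band 7: 5900 × 0.956 = 5640
Net migration: Band 2 − 362 → 2527; Band 7 + 362 → 6002
→ [6385, 2527, 4770, 8871, 2643, 1363, 6002]
— Period 2 —
Births: 4770 × 0.604 = 2881  |  8871 × 0.212 = 1881  |  2643 × 0.141 = 373 → total 5135
Band 2: 6385 × 0.963 = 6149
Band 3: 2527 × 0.954 = 2411
Band 4: 4770 × 0.959 = 4574
Band 5: 8871 × 0.944 = 8374
Band 6: 2643 × 0.94 = 2484
Band 7: 1363 × 0.956 = 1303
Net migration: Band 2 − 362 → 5787; Band 7 + 362 → 1665
→ [5135, 5787, 2411, 4574, 8374, 2484, 1665]
Scenario B total after 2 periods: 30430
Difference B − A = 30430 − 29062 = 1368

1368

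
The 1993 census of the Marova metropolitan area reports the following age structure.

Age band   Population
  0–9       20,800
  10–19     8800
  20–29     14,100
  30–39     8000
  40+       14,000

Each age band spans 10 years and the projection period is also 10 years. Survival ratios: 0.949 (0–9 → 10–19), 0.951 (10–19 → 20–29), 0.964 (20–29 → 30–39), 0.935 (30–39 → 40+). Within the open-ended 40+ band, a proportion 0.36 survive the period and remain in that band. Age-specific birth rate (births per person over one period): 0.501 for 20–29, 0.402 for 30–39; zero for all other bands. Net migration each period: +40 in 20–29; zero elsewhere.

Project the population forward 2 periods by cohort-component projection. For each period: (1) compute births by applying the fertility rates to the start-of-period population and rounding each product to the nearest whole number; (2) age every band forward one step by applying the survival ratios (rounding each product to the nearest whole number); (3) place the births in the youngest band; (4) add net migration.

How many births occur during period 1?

Let group 1 be 0–9 through group 5 = 40+.
[period 1]
Births: 14100 × 0.501 = 7064  |  8000 × 0.402 = 3216 — total 10280
Group 2: 20800 × 0.949 = 19739
Group 3: 8800 × 0.951 = 8369
Group 4: 14100 × 0.964 = 13592
Group 5: 8000 × 0.935 + 14000 × 0.36 = 7480 + 5040 = 12520
Net migration: Group 3 + 40 → 8409
Giving 10280 / 19739 / 8409 / 13592 / 12520.

10280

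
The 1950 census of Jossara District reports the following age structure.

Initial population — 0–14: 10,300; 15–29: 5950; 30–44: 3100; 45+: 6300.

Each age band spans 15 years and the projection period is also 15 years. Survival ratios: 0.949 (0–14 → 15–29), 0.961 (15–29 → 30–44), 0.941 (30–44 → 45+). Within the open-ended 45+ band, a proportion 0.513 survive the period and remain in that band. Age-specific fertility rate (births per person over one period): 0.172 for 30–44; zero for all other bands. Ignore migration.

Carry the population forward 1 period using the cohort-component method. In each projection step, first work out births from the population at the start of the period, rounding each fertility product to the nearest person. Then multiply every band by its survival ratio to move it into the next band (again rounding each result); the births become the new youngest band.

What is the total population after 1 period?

Period 1:
Births: 3100 × 0.172 = 533
15–29: 10300 × 0.949 = 9775
30–44: 5950 × 0.961 = 5718
45+: 3100 × 0.941 + 6300 × 0.513 = 2917 + 3232 = 6149
Giving 533 / 9775 / 5718 / 6149.
Total after period 1: 533 + 9775 + 5718 + 6149 = 22175

22175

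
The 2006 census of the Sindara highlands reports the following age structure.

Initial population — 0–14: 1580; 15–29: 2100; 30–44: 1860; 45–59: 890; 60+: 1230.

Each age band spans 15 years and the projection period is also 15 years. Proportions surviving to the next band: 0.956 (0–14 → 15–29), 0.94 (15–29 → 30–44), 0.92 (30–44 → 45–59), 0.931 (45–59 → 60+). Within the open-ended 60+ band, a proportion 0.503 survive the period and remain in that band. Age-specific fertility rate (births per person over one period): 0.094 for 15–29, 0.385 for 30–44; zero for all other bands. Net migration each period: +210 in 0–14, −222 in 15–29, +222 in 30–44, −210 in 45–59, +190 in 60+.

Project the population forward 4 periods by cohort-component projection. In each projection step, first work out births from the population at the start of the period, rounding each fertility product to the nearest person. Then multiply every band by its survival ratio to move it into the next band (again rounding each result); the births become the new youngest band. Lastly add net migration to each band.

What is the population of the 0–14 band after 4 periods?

Period 1:
Births: 2100 × 0.094 = 197, 1860 × 0.385 = 716 ⇒ total 913
15–29: 1580 × 0.956 = 1510
30–44: 2100 × 0.94 = 1974
45–59: 1860 × 0.92 = 1711
60+: 890 × 0.931 + 1230 × 0.503 = 829 + 619 = 1448
Net migration: 0–14 + 210 → 1123; 15–29 − 222 → 1288; 30–44 + 222 → 2196; 45–59 − 210 → 1501; 60+ + 190 → 1638
Population now: 0–14=1123, 15–29=1288, 30–44=2196, 45–59=1501, 60+=1638
Period 2:
Births: 1288 × 0.094 = 121, 2196 × 0.385 = 845 ⇒ total 966
15–29: 1123 × 0.956 = 1074
30–44: 1288 × 0.94 = 1211
45–59: 2196 × 0.92 = 2020
60+: 1501 × 0.931 + 1638 × 0.503 = 1397 + 824 = 2221
Net migration: 0–14 + 210 → 1176; 15–29 − 222 → 852; 30–44 + 222 → 1433; 45–59 − 210 → 1810; 60+ + 190 → 2411
Population now: 0–14=1176, 15–29=852, 30–44=1433, 45–59=1810, 60+=2411
Period 3:
Births: 852 × 0.094 = 80, 1433 × 0.385 = 552 ⇒ total 632
15–29: 1176 × 0.956 = 1124
30–44: 852 × 0.94 = 801
45–59: 1433 × 0.92 = 1318
60+: 1810 × 0.931 + 2411 × 0.503 = 1685 + 1213 = 2898
Net migration: 0–14 + 210 → 842; 15–29 − 222 → 902; 30–44 + 222 → 1023; 45–59 − 210 → 1108; 60+ + 190 → 3088
Population now: 0–14=842, 15–29=902, 30–44=1023, 45–59=1108, 60+=3088
Period 4:
Births: 902 × 0.094 = 85, 1023 × 0.385 = 394 ⇒ total 479
15–29: 842 × 0.956 = 805
30–44: 902 × 0.94 = 848
45–59: 1023 × 0.92 = 941
60+: 1108 × 0.931 + 3088 × 0.503 = 1032 + 1553 = 2585
Net migration: 0–14 + 210 → 689; 15–29 − 222 → 583; 30–44 + 222 → 1070; 45–59 − 210 → 731; 60+ + 190 → 2775
Population now: 0–14=689, 15–29=583, 30–44=1070, 45–59=731, 60+=2775

689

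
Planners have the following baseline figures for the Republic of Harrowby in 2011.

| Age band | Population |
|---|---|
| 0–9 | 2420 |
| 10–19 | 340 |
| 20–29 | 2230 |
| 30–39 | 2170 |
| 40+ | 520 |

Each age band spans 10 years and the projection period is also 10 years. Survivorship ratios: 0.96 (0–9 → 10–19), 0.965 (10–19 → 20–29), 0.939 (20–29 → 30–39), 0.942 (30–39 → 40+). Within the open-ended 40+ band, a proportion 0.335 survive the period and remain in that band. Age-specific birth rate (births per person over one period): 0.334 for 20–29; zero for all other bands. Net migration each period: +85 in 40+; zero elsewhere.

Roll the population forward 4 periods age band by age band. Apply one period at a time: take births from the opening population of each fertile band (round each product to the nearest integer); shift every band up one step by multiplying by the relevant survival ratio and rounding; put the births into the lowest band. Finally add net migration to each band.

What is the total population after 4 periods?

4210

(Groups numbered youngest = 1 to oldest = 5.)
[period 1]
Births: 2230 × 0.334 = 745
Group 2: 2420 × 0.96 = 2323
Group 3: 340 × 0.965 = 328
Group 4: 2230 × 0.939 = 2094
Group 5: 2170 × 0.942 + 520 × 0.335 = 2044 + 174 = 2218
Net migration: Group 5 + 85 → 2303
→ [745, 2323, 328, 2094, 2303]
[period 2]
Births: 328 × 0.334 = 110
Group 2: 745 × 0.96 = 715
Group 3: 2323 × 0.965 = 2242
Group 4: 328 × 0.939 = 308
Group 5: 2094 × 0.942 + 2303 × 0.335 = 1973 + 772 = 2745
Net migration: Group 5 + 85 → 2830
→ [110, 715, 2242, 308, 2830]
[period 3]
Births: 2242 × 0.334 = 749
Group 2: 110 × 0.96 = 106
Group 3: 715 × 0.965 = 690
Group 4: 2242 × 0.939 = 2105
Group 5: 308 × 0.942 + 2830 × 0.335 = 290 + 948 = 1238
Net migration: Group 5 + 85 → 1323
→ [749, 106, 690, 2105, 1323]
[period 4]
Births: 690 × 0.334 = 230
Group 2: 749 × 0.96 = 719
Group 3: 106 × 0.965 = 102
Group 4: 690 × 0.939 = 648
Group 5: 2105 × 0.942 + 1323 × 0.335 = 1983 + 443 = 2426
Net migration: Group 5 + 85 → 2511
→ [230, 719, 102, 648, 2511]
Total after period 4: 230 + 719 + 102 + 648 + 2511 = 4210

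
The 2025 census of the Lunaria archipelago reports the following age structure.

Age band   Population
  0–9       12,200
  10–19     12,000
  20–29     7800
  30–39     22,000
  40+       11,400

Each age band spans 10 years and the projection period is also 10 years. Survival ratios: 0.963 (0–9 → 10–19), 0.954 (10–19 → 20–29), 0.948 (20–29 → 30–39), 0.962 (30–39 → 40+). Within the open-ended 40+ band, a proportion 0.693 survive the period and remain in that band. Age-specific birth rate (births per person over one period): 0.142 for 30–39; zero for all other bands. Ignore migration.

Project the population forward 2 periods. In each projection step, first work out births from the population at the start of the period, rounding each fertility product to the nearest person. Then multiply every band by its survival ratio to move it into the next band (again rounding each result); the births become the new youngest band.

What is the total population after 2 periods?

53374

— Period 1 —
Births: 22000 * 0.142 = 3124
10–19: 12200 * 0.963 = 11749
20–29: 12000 * 0.954 = 11448
30–39: 7800 * 0.948 = 7394
40+: 22000 * 0.962 + 11400 * 0.693 = 21164 + 7900 = 29064
End of period: [3124, 11749, 11448, 7394, 29064]
— Period 2 —
Births: 7394 * 0.142 = 1050
10–19: 3124 * 0.963 = 3008
20–29: 11749 * 0.954 = 11209
30–39: 11448 * 0.948 = 10853
40+: 7394 * 0.962 + 29064 * 0.693 = 7113 + 20141 = 27254
End of period: [1050, 3008, 11209, 10853, 27254]
Total after period 2: 1050 + 3008 + 11209 + 10853 + 27254 = 53374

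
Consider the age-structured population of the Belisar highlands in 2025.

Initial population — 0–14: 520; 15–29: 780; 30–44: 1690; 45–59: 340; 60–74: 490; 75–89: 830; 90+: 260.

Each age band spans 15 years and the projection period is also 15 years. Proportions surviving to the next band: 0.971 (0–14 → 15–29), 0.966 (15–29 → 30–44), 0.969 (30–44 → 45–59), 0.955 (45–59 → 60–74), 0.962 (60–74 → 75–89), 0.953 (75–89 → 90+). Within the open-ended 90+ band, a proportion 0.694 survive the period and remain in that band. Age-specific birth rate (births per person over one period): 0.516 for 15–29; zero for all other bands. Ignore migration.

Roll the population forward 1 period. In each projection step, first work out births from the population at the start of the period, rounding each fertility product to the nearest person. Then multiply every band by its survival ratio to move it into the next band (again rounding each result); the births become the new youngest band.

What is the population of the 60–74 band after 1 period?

325

Period 1:
Births: 780 × 0.516 = 402
15–29: 520 × 0.971 = 505
30–44: 780 × 0.966 = 753
45–59: 1690 × 0.969 = 1638
60–74: 340 × 0.955 = 325
75–89: 490 × 0.962 = 471
90+: 830 × 0.953 + 260 × 0.694 = 791 + 180 = 971
Giving 402 / 505 / 753 / 1638 / 325 / 471 / 971.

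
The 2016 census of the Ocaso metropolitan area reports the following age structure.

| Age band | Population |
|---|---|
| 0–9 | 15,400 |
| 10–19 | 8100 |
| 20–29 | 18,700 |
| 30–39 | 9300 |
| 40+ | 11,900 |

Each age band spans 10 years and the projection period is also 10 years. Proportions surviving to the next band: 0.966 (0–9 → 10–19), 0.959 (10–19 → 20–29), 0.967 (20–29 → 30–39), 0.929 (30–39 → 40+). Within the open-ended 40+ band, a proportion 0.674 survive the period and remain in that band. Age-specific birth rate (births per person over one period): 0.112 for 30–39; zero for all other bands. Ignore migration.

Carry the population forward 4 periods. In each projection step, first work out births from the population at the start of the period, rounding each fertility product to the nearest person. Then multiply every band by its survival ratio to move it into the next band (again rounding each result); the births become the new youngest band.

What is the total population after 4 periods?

35420

[period 1]
Births: 9300 * 0.112 = 1042
10–19: 15400 * 0.966 = 14876
20–29: 8100 * 0.959 = 7768
30–39: 18700 * 0.967 = 18083
40+: 9300 * 0.929 + 11900 * 0.674 = 8640 + 8021 = 16661
Population now: 0–9=1042, 10–19=14876, 20–29=7768, 30–39=18083, 40+=16661
[period 2]
Births: 18083 * 0.112 = 2025
10–19: 1042 * 0.966 = 1007
20–29: 14876 * 0.959 = 14266
30–39: 7768 * 0.967 = 7512
40+: 18083 * 0.929 + 16661 * 0.674 = 16799 + 11230 = 28029
Population now: 0–9=2025, 10–19=1007, 20–29=14266, 30–39=7512, 40+=28029
[period 3]
Births: 7512 * 0.112 = 841
10–19: 2025 * 0.966 = 1956
20–29: 1007 * 0.959 = 966
30–39: 14266 * 0.967 = 13795
40+: 7512 * 0.929 + 28029 * 0.674 = 6979 + 18892 = 25871
Population now: 0–9=841, 10–19=1956, 20–29=966, 30–39=13795, 40+=25871
[period 4]
Births: 13795 * 0.112 = 1545
10–19: 841 * 0.966 = 812
20–29: 1956 * 0.959 = 1876
30–39: 966 * 0.967 = 934
40+: 13795 * 0.929 + 25871 * 0.674 = 12816 + 17437 = 30253
Population now: 0–9=1545, 10–19=812, 20–29=1876, 30–39=934, 40+=30253
Total after period 4: 1545 + 812 + 1876 + 934 + 30253 = 35420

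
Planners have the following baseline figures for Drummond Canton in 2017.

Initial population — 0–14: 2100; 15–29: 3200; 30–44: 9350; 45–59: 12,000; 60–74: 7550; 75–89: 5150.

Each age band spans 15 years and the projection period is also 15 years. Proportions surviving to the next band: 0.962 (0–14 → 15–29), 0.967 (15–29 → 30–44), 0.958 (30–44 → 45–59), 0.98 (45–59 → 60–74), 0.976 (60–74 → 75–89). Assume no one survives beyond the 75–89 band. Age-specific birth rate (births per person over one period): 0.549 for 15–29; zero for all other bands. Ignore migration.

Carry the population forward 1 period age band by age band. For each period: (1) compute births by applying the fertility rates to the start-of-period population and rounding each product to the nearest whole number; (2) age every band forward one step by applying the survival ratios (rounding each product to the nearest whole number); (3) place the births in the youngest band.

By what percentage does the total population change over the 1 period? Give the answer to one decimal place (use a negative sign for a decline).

— Period 1 —
Births: 3200 × 0.549 = 1757
15–29: 2100 × 0.962 = 2020
30–44: 3200 × 0.967 = 3094
45–59: 9350 × 0.958 = 8957
60–74: 12000 × 0.98 = 11760
75–89: 7550 × 0.976 = 7369
→ [1757, 2020, 3094, 8957, 11760, 7369]
Total: 39350 → 34957; change = -4393; percentage change = -11.2%

-11.2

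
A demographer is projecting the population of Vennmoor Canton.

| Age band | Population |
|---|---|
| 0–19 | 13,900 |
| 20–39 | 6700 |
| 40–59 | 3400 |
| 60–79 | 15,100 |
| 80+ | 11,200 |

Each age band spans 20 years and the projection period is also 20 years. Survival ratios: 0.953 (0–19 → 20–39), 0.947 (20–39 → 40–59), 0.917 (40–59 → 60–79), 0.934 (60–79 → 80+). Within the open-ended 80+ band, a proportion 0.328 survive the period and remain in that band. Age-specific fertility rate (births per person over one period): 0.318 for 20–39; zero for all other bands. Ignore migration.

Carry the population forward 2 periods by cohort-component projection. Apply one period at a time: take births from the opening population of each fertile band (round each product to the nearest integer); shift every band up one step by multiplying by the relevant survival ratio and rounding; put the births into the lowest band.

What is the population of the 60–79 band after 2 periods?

After projecting period 1:
Births: 6700 × 0.318 = 2131
20–39: 13900 × 0.953 = 13247
40–59: 6700 × 0.947 = 6345
60–79: 3400 × 0.917 = 3118
80+: 15100 × 0.934 + 11200 × 0.328 = 14103 + 3674 = 17777
Giving 2131 / 13247 / 6345 / 3118 / 17777.
After projecting period 2:
Births: 13247 × 0.318 = 4213
20–39: 2131 × 0.953 = 2031
40–59: 13247 × 0.947 = 12545
60–79: 6345 × 0.917 = 5818
80+: 3118 × 0.934 + 17777 × 0.328 = 2912 + 5831 = 8743
Giving 4213 / 2031 / 12545 / 5818 / 8743.

5818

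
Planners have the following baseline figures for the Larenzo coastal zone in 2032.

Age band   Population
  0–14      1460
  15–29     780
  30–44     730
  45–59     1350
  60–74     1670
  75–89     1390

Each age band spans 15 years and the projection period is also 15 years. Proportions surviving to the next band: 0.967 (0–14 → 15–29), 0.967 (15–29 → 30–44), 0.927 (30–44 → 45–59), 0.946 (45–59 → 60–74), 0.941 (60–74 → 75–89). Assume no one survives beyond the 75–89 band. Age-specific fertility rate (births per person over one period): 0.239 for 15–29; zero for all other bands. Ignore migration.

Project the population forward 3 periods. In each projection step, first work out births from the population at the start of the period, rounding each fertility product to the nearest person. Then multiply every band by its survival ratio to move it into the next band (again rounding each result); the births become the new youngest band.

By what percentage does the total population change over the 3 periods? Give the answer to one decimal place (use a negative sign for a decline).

-58.4

[period 1]
Births: 780 × 0.239 = 186
15–29: 1460 × 0.967 = 1412
30–44: 780 × 0.967 = 754
45–59: 730 × 0.927 = 677
60–74: 1350 × 0.946 = 1277
75–89: 1670 × 0.941 = 1571
Giving 186 / 1412 / 754 / 677 / 1277 / 1571.
[period 2]
Births: 1412 × 0.239 = 337
15–29: 186 × 0.967 = 180
30–44: 1412 × 0.967 = 1365
45–59: 754 × 0.927 = 699
60–74: 677 × 0.946 = 640
75–89: 1277 × 0.941 = 1202
Giving 337 / 180 / 1365 / 699 / 640 / 1202.
[period 3]
Births: 180 × 0.239 = 43
15–29: 337 × 0.967 = 326
30–44: 180 × 0.967 = 174
45–59: 1365 × 0.927 = 1265
60–74: 699 × 0.946 = 661
75–89: 640 × 0.941 = 602
Giving 43 / 326 / 174 / 1265 / 661 / 602.
Total: 7380 → 3071; change = -4309; percentage change = -58.4%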